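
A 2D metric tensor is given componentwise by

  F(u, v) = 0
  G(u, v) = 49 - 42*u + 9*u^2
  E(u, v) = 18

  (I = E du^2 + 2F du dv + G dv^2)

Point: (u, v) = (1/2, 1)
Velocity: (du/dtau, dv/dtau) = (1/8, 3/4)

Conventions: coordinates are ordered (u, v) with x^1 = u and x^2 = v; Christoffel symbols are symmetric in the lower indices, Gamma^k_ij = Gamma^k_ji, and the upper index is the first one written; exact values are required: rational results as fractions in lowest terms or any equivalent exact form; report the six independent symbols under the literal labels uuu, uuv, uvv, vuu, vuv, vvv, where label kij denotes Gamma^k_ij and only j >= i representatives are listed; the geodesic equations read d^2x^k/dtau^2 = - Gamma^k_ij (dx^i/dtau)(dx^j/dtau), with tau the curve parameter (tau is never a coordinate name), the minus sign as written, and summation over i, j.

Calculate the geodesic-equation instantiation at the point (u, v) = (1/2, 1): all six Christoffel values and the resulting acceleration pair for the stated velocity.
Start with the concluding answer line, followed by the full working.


Answer: Gamma_uuu = 0, Gamma_uuv = 0, Gamma_uvv = 11/12, Gamma_vuu = 0, Gamma_vuv = -6/11, Gamma_vvv = 0; accelerations (d^2u/dtau^2, d^2v/dtau^2) = (-33/64, 9/88)

E = 18, F = 0, G = 121/4 at the point
E_u = 0, E_v = 0, F_u = 0, F_v = 0, G_u = -33, G_v = 0
EG - F^2 = 1089/2;  g^inv = (2/1089) * [[121/4, 0], [0, 18]]
first-kind symbols [ij,l] = (1/2)(d_i g_jl + d_j g_il - d_l g_ij): [uu,u] = E_u/2 = 0, [uu,v] = F_u - E_v/2 = 0, [uv,u] = E_v/2 = 0, [uv,v] = G_u/2 = -33/2, [vv,u] = F_v - G_u/2 = 33/2, [vv,v] = G_v/2 = 0
Gamma^u_ij = (G*[ij,u] - F*[ij,v])/(EG - F^2), Gamma^v_ij = (E*[ij,v] - F*[ij,u])/(EG - F^2)
Gamma_uuu = 0, Gamma_uuv = 0, Gamma_uvv = 11/12, Gamma_vuu = 0, Gamma_vuv = -6/11, Gamma_vvv = 0
d^2u/dtau^2 = -(Gamma_uuu*(1/8)^2 + 2*Gamma_uuv*(1/8)*(3/4) + Gamma_uvv*(3/4)^2) = -33/64
d^2v/dtau^2 = -(Gamma_vuu*(1/8)^2 + 2*Gamma_vuv*(1/8)*(3/4) + Gamma_vvv*(3/4)^2) = 9/88


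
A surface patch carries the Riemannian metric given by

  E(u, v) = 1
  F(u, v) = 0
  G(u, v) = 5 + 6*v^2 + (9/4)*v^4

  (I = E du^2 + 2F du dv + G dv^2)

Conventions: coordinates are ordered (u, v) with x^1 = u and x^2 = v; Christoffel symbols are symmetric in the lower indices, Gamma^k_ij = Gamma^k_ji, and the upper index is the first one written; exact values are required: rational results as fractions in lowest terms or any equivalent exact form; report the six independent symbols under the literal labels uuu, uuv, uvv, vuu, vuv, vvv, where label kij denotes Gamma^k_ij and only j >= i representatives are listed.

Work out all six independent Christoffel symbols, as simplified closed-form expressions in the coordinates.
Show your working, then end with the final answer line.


E = 1; F = 0; G = 5 + 6*v^2 + (9/4)*v^4
Gamma^k_ij = (1/2) g^{kl} (d_i g_jl + d_j g_il - d_l g_ij), with g^inv = (1/(EG-F^2)) [[G, -F], [-F, E]]
first partials: E_u = 0, E_v = 0, F_u = 0, F_v = 0, G_u = 0, G_v = 12*v + 9*v^3
D = EG - F^2 = 5 + 6*v^2 + (9/4)*v^4
expanded: Gamma^u_uu = (G E_u - 2F F_u + F E_v)/(2D), Gamma^u_uv = (G E_v - F G_u)/(2D), Gamma^u_vv = (2G F_v - G G_u - F G_v)/(2D), Gamma^v_uu = (2E F_u - E E_v - F E_u)/(2D), Gamma^v_uv = (E G_u - F E_v)/(2D), Gamma^v_vv = (E G_v - 2F F_v + F G_u)/(2D); substitute and cancel common factors

Answer: Gamma_uuu = 0, Gamma_uuv = 0, Gamma_uvv = 0, Gamma_vuu = 0, Gamma_vuv = 0, Gamma_vvv = (18*v^3 + 24*v)/(9*v^4 + 24*v^2 + 20)


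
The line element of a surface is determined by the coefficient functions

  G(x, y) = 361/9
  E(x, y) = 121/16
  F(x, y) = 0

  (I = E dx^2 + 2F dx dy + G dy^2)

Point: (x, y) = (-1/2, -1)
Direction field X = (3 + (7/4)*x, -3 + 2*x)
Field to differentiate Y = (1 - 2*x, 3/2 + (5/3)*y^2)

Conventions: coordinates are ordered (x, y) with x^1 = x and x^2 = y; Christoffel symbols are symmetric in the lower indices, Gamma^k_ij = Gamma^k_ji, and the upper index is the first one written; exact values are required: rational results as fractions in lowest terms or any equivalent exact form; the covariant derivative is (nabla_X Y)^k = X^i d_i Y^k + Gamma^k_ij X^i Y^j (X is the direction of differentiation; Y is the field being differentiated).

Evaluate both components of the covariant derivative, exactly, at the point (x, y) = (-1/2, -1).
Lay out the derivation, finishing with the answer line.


E = 121/16, F = 0, G = 361/9 at the point
E_x = 0, E_y = 0, F_x = 0, F_y = 0, G_x = 0, G_y = 0
EG - F^2 = 43681/144;  g^inv = (144/43681) * [[361/9, 0], [0, 121/16]]
first-kind symbols [ij,l] = (1/2)(d_i g_jl + d_j g_il - d_l g_ij): [xx,x] = E_x/2 = 0, [xx,y] = F_x - E_y/2 = 0, [xy,x] = E_y/2 = 0, [xy,y] = G_x/2 = 0, [yy,x] = F_y - G_x/2 = 0, [yy,y] = G_y/2 = 0
Gamma^x_ij = (G*[ij,x] - F*[ij,y])/(EG - F^2), Gamma^y_ij = (E*[ij,y] - F*[ij,x])/(EG - F^2)
Gamma_xxx = 0, Gamma_xxy = 0, Gamma_xyy = 0, Gamma_yxx = 0, Gamma_yxy = 0, Gamma_yyy = 0
X = (17/8, -4), Y = (2, 19/6) at the point

Answer: (nabla_X Y)^x = -17/4, (nabla_X Y)^y = 40/3


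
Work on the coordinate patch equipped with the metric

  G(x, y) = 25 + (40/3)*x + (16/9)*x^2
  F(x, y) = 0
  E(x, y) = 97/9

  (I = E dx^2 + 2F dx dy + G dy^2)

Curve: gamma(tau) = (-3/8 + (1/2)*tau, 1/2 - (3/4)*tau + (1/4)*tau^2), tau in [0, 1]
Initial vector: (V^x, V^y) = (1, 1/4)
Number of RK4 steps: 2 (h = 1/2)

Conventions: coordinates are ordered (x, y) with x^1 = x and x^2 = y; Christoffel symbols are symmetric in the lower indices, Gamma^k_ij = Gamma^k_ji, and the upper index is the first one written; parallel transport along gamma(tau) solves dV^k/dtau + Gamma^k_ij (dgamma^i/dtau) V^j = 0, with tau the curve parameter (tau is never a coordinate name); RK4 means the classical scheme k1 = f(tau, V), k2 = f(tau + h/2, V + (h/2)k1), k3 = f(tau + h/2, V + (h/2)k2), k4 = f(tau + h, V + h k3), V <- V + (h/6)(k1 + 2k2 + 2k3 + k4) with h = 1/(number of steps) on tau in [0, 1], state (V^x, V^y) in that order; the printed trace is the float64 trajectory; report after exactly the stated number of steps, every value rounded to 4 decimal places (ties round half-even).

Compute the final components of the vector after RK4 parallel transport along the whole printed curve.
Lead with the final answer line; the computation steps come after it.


Answer: V^x = 0.9103, V^y = 0.3414

gamma'(tau) = (1/2, -3/4 + (1/2)*tau); f(tau, V)^k = -Gamma^k_ij(gamma(tau)) gamma'^i(tau) V^j; h = 1/2; intermediate values shown to 6 dp
curve data and Christoffel symbols at the stage parameters:
  tau = 0.000000: gamma = (-0.375000, 0.500000), gamma' = (0.500000, -0.750000); Gamma_xxx = 0.000000, Gamma_xxy = 0.000000, Gamma_xyy = -0.556701, Gamma_yxx = 0.000000, Gamma_yxy = 0.296296, Gamma_yyy = 0.000000
  tau = 0.250000: gamma = (-0.250000, 0.328125), gamma' = (0.500000, -0.625000); Gamma_xxx = 0.000000, Gamma_xxy = 0.000000, Gamma_xyy = -0.577320, Gamma_yxx = 0.000000, Gamma_yxy = 0.285714, Gamma_yyy = 0.000000
  tau = 0.500000: gamma = (-0.125000, 0.187500), gamma' = (0.500000, -0.500000); Gamma_xxx = 0.000000, Gamma_xxy = 0.000000, Gamma_xyy = -0.597938, Gamma_yxx = 0.000000, Gamma_yxy = 0.275862, Gamma_yyy = 0.000000
  tau = 0.750000: gamma = (0.000000, 0.078125), gamma' = (0.500000, -0.375000); Gamma_xxx = 0.000000, Gamma_xxy = 0.000000, Gamma_xyy = -0.618557, Gamma_yxx = 0.000000, Gamma_yxy = 0.266667, Gamma_yyy = 0.000000
  tau = 1.000000: gamma = (0.125000, 0.000000), gamma' = (0.500000, -0.250000); Gamma_xxx = 0.000000, Gamma_xxy = 0.000000, Gamma_xyy = -0.639175, Gamma_yxx = 0.000000, Gamma_yxy = 0.258065, Gamma_yyy = 0.000000
step 0: V^x = 1.0000, V^y = 0.2500
step 1: k1 = (-0.104381, 0.185185), k2 = (-0.106911, 0.131584), k3 = (-0.102076, 0.133385), k4 = (-0.094681, 0.087210); V <- V + (h/6)(k1 + 2k2 + 2k3 + k4): V^x = 0.9486, V^y = 0.3169
step 2: k1 = (-0.094732, 0.087134), k2 = (-0.078552, 0.047337), k3 = (-0.076244, 0.049068), k4 = (-0.054553, 0.014688); V <- V + (h/6)(k1 + 2k2 + 2k3 + k4): V^x = 0.9103, V^y = 0.3414


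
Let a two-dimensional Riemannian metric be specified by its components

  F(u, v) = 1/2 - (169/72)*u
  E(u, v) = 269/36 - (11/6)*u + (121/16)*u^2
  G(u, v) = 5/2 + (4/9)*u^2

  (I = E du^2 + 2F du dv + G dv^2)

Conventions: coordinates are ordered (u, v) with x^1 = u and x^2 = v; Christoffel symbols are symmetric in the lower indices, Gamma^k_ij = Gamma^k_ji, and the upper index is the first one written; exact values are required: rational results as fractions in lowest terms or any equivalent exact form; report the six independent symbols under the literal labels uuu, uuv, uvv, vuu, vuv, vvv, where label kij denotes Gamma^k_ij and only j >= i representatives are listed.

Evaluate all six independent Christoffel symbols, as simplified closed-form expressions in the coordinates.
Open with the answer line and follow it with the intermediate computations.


Answer: Gamma_uuu = (17424*u^3 - 2112*u^2 + 69449*u - 5796)/(17424*u^4 - 4224*u^3 + 86665*u^2 - 11592*u + 95544), Gamma_uuv = (5408*u^2 - 1152*u)/(17424*u^4 - 4224*u^3 + 86665*u^2 - 11592*u + 95544), Gamma_uvv = (-1024*u^3 - 5760*u)/(17424*u^4 - 4224*u^3 + 86665*u^2 - 11592*u + 95544), Gamma_vuu = (-8448*u - 88546)/(17424*u^4 - 4224*u^3 + 86665*u^2 - 11592*u + 95544), Gamma_vuv = (17424*u^3 - 4224*u^2 + 17216*u)/(17424*u^4 - 4224*u^3 + 86665*u^2 - 11592*u + 95544), Gamma_vvv = (-5408*u^2 + 1152*u)/(17424*u^4 - 4224*u^3 + 86665*u^2 - 11592*u + 95544)

E = 269/36 - (11/6)*u + (121/16)*u^2; F = 1/2 - (169/72)*u; G = 5/2 + (4/9)*u^2
Gamma^k_ij = (1/2) g^{kl} (d_i g_jl + d_j g_il - d_l g_ij), with g^inv = (1/(EG-F^2)) [[G, -F], [-F, E]]
first partials: E_u = -11/6 + (121/8)*u, E_v = 0, F_u = -169/72, F_v = 0, G_u = (8/9)*u, G_v = 0
D = EG - F^2 = 1327/72 - (161/72)*u + (86665/5184)*u^2 - (22/27)*u^3 + (121/36)*u^4
expanded: Gamma^u_uu = (G E_u - 2F F_u + F E_v)/(2D), Gamma^u_uv = (G E_v - F G_u)/(2D), Gamma^u_vv = (2G F_v - G G_u - F G_v)/(2D), Gamma^v_uu = (2E F_u - E E_v - F E_u)/(2D), Gamma^v_uv = (E G_u - F E_v)/(2D), Gamma^v_vv = (E G_v - 2F F_v + F G_u)/(2D); substitute and cancel common factors


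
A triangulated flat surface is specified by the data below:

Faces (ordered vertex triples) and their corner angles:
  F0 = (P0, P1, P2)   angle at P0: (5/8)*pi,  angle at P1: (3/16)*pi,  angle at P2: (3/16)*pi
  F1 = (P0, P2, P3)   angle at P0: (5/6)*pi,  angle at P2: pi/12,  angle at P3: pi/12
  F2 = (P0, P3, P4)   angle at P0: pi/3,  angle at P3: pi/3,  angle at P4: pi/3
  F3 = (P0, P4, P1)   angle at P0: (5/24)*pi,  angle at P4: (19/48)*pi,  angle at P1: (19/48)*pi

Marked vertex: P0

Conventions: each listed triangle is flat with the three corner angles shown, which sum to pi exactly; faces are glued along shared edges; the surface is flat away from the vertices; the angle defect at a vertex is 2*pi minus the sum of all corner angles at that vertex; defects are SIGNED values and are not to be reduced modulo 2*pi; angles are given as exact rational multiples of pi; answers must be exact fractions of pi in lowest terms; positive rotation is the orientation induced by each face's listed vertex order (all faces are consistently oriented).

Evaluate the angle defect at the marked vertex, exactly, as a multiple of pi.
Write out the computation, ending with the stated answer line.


Sum of corner angles at P0: 2*pi
defect = 2*pi - 2*pi

Answer: defect(P0) = 0


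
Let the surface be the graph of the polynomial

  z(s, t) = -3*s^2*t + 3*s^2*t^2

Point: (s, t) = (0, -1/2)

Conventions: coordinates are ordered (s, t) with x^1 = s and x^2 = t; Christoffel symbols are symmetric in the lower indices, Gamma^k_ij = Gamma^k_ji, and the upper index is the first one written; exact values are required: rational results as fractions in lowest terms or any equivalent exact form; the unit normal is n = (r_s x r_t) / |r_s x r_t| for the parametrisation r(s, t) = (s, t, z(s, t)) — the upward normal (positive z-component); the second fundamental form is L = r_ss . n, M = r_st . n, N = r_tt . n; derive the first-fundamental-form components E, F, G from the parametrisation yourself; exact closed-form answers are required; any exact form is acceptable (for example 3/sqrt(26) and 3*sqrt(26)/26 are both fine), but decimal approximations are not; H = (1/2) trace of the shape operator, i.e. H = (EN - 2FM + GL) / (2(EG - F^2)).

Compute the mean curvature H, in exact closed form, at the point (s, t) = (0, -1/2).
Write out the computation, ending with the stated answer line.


z_s = 0, z_t = 0, z_ss = 9/2, z_st = 0, z_tt = 0
E = 1, F = 0, G = 1; answer radicand W^2 = 1
unnormalised second-form numerators: l = 9/2, m = 0, n = 0; L = l/sqrt(1), and similarly M = m/sqrt(W^2), N = n/sqrt(W^2)
H = (E*n - 2*F*m + G*l) / (2*(EG - F^2)*sqrt(W^2)); E*n - 2*F*m + G*l = 9/2, EG - F^2 = 1, so H = (9/4)/sqrt(1)

Answer: H = 9/4


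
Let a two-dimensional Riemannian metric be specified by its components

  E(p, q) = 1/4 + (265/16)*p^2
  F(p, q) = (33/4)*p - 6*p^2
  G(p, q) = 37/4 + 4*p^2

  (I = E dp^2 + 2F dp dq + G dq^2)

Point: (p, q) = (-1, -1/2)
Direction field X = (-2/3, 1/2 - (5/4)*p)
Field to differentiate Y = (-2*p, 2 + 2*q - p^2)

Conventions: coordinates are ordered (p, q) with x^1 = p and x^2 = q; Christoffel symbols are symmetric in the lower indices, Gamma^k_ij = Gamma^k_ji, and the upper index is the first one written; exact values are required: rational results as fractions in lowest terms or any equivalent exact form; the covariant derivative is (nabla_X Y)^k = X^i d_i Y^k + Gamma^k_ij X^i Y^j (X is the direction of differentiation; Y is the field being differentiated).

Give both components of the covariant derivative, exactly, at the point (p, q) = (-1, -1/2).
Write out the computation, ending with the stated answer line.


E = 269/16, F = -57/4, G = 53/4 at the point
E_p = -265/8, E_q = 0, F_p = 81/4, F_q = 0, G_p = -8, G_q = 0
EG - F^2 = 1261/64;  g^inv = (64/1261) * [[53/4, 57/4], [57/4, 269/16]]
first-kind symbols [ij,l] = (1/2)(d_i g_jl + d_j g_il - d_l g_ij): [pp,p] = E_p/2 = -265/16, [pp,q] = F_p - E_q/2 = 81/4, [pq,p] = E_q/2 = 0, [pq,q] = G_p/2 = -4, [qq,p] = F_q - G_p/2 = 4, [qq,q] = G_q/2 = 0
Gamma^p_ij = (G*[ij,p] - F*[ij,q])/(EG - F^2), Gamma^q_ij = (E*[ij,q] - F*[ij,p])/(EG - F^2)
Gamma_ppp = 4423/1261, Gamma_ppq = -3648/1261, Gamma_pqq = 3392/1261, Gamma_qpp = 6684/1261, Gamma_qpq = -4304/1261, Gamma_qqq = 3648/1261
X = (-2/3, 7/4), Y = (2, 0) at the point

Answer: (nabla_X Y)^p = -16984/1261, (nabla_X Y)^q = -127463/7566


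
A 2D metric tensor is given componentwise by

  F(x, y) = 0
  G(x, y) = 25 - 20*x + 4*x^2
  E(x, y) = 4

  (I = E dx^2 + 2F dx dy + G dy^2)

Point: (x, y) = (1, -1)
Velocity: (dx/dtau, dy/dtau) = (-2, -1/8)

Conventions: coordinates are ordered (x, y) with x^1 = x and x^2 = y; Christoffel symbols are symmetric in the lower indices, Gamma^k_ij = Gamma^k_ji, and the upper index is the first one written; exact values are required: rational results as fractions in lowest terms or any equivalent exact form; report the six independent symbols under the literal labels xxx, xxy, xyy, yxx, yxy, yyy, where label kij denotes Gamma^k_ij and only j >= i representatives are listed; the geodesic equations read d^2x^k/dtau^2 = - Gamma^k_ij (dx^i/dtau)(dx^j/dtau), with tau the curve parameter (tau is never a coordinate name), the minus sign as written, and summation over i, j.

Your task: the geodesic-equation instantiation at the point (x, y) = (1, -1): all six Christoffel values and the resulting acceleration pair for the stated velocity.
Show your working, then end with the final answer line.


E = 4, F = 0, G = 9 at the point
E_x = 0, E_y = 0, F_x = 0, F_y = 0, G_x = -12, G_y = 0
EG - F^2 = 36;  g^inv = (1/36) * [[9, 0], [0, 4]]
first-kind symbols [ij,l] = (1/2)(d_i g_jl + d_j g_il - d_l g_ij): [xx,x] = E_x/2 = 0, [xx,y] = F_x - E_y/2 = 0, [xy,x] = E_y/2 = 0, [xy,y] = G_x/2 = -6, [yy,x] = F_y - G_x/2 = 6, [yy,y] = G_y/2 = 0
Gamma^x_ij = (G*[ij,x] - F*[ij,y])/(EG - F^2), Gamma^y_ij = (E*[ij,y] - F*[ij,x])/(EG - F^2)
Gamma_xxx = 0, Gamma_xxy = 0, Gamma_xyy = 3/2, Gamma_yxx = 0, Gamma_yxy = -2/3, Gamma_yyy = 0
d^2x/dtau^2 = -(Gamma_xxx*(-2)^2 + 2*Gamma_xxy*(-2)*(-1/8) + Gamma_xyy*(-1/8)^2) = -3/128
d^2y/dtau^2 = -(Gamma_yxx*(-2)^2 + 2*Gamma_yxy*(-2)*(-1/8) + Gamma_yyy*(-1/8)^2) = 1/3

Answer: Gamma_xxx = 0, Gamma_xxy = 0, Gamma_xyy = 3/2, Gamma_yxx = 0, Gamma_yxy = -2/3, Gamma_yyy = 0; accelerations (d^2x/dtau^2, d^2y/dtau^2) = (-3/128, 1/3)


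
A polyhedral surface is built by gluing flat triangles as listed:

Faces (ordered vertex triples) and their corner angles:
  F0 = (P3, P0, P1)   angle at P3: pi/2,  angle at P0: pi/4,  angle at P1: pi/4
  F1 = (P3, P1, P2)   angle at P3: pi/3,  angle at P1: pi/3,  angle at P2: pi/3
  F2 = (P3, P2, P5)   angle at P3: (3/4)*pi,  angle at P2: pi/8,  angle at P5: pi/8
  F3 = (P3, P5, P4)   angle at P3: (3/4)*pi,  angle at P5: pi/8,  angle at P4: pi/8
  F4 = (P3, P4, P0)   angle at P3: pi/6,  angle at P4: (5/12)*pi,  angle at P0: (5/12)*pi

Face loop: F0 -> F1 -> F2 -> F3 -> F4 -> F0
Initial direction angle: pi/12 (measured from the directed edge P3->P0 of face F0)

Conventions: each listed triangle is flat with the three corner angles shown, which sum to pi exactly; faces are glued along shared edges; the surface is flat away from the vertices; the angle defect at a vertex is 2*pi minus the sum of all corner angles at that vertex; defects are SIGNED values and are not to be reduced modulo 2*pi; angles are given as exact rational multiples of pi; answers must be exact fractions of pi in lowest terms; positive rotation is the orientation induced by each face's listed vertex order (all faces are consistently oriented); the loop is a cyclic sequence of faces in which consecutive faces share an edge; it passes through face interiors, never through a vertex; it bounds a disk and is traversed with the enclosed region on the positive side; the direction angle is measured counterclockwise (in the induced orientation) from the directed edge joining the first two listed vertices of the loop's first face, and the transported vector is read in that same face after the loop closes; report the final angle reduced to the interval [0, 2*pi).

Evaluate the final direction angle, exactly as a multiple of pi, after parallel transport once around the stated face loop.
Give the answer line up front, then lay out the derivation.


Answer: final direction angle = (19/12)*pi

enclosed vertex P3: corner angles sum to (5/2)*pi, defect = 2*pi - (5/2)*pi = -pi/2
summing the enclosed defects onto the initial angle, mod 2*pi in the induced orientation:
final angle = pi/12 - pi/2 = (19/12)*pi (mod 2*pi)


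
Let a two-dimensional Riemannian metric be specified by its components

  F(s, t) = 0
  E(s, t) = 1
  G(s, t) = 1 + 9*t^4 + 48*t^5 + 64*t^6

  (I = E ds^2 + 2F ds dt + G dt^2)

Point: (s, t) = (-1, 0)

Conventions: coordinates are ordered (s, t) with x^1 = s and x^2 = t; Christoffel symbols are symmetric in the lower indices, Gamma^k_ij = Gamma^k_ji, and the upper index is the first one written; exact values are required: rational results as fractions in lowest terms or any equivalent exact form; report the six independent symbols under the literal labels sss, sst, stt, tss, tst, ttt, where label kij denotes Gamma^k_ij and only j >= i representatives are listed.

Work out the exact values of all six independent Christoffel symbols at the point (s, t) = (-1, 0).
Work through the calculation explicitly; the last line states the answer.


E = 1, F = 0, G = 1 at the point
E_s = 0, E_t = 0, F_s = 0, F_t = 0, G_s = 0, G_t = 0
EG - F^2 = 1;  g^inv = (1) * [[1, 0], [0, 1]]
first-kind symbols [ij,l] = (1/2)(d_i g_jl + d_j g_il - d_l g_ij): [ss,s] = E_s/2 = 0, [ss,t] = F_s - E_t/2 = 0, [st,s] = E_t/2 = 0, [st,t] = G_s/2 = 0, [tt,s] = F_t - G_s/2 = 0, [tt,t] = G_t/2 = 0
Gamma^s_ij = (G*[ij,s] - F*[ij,t])/(EG - F^2), Gamma^t_ij = (E*[ij,t] - F*[ij,s])/(EG - F^2)

Answer: Gamma_sss = 0, Gamma_sst = 0, Gamma_stt = 0, Gamma_tss = 0, Gamma_tst = 0, Gamma_ttt = 0


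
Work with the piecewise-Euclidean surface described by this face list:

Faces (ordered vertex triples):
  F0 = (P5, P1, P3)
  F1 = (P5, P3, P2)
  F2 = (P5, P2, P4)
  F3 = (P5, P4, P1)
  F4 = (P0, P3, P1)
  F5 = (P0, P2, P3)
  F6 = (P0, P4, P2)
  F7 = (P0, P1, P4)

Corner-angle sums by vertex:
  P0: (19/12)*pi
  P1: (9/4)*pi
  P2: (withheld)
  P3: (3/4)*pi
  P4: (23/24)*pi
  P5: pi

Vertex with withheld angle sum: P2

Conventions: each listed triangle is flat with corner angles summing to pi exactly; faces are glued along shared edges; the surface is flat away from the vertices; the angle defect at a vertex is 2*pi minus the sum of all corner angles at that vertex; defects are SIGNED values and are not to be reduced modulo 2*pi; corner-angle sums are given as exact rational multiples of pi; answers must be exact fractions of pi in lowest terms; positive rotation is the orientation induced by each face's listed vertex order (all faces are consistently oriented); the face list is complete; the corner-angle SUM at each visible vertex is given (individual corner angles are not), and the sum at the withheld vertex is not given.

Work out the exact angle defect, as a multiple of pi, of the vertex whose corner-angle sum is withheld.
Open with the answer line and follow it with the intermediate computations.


Answer: defect(P2) = (13/24)*pi

V = 6, E = 12, F = 8; chi = V - E + F = 2
Gauss-Bonnet: total defect = 2*pi*chi = 4*pi; visible defects sum to (83/24)*pi


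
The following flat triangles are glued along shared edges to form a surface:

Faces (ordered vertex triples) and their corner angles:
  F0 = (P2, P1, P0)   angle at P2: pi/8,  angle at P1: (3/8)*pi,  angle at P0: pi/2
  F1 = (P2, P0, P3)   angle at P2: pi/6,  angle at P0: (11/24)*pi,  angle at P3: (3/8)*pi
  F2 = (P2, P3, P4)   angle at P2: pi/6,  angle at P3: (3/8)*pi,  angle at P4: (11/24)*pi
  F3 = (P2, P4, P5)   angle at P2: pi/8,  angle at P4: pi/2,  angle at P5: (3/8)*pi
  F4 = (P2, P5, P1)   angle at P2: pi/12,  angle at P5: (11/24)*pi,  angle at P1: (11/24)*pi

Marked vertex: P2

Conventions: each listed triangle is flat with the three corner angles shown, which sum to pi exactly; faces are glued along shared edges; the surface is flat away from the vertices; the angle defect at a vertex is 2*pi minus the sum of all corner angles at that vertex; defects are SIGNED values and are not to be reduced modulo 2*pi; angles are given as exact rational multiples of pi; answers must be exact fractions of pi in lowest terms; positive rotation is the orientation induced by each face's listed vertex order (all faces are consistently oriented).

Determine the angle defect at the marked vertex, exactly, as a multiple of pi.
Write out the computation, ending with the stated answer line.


Sum of corner angles at P2: (2/3)*pi
defect = 2*pi - (2/3)*pi

Answer: defect(P2) = (4/3)*pi


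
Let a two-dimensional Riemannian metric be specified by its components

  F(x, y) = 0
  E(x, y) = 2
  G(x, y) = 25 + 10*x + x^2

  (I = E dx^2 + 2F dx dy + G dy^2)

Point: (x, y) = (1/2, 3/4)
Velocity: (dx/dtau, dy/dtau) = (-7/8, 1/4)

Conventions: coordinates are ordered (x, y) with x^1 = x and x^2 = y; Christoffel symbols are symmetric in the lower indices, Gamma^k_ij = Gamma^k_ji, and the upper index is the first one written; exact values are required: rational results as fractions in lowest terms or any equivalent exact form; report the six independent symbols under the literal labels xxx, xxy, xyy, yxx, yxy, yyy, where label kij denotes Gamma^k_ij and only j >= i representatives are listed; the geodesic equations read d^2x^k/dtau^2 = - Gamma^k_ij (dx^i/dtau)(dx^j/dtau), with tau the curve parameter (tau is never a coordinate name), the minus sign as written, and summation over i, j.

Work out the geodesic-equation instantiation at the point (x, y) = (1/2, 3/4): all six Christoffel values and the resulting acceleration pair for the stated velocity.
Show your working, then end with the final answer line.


E = 2, F = 0, G = 121/4 at the point
E_x = 0, E_y = 0, F_x = 0, F_y = 0, G_x = 11, G_y = 0
EG - F^2 = 121/2;  g^inv = (2/121) * [[121/4, 0], [0, 2]]
first-kind symbols [ij,l] = (1/2)(d_i g_jl + d_j g_il - d_l g_ij): [xx,x] = E_x/2 = 0, [xx,y] = F_x - E_y/2 = 0, [xy,x] = E_y/2 = 0, [xy,y] = G_x/2 = 11/2, [yy,x] = F_y - G_x/2 = -11/2, [yy,y] = G_y/2 = 0
Gamma^x_ij = (G*[ij,x] - F*[ij,y])/(EG - F^2), Gamma^y_ij = (E*[ij,y] - F*[ij,x])/(EG - F^2)
Gamma_xxx = 0, Gamma_xxy = 0, Gamma_xyy = -11/4, Gamma_yxx = 0, Gamma_yxy = 2/11, Gamma_yyy = 0
d^2x/dtau^2 = -(Gamma_xxx*(-7/8)^2 + 2*Gamma_xxy*(-7/8)*(1/4) + Gamma_xyy*(1/4)^2) = 11/64
d^2y/dtau^2 = -(Gamma_yxx*(-7/8)^2 + 2*Gamma_yxy*(-7/8)*(1/4) + Gamma_yyy*(1/4)^2) = 7/88

Answer: Gamma_xxx = 0, Gamma_xxy = 0, Gamma_xyy = -11/4, Gamma_yxx = 0, Gamma_yxy = 2/11, Gamma_yyy = 0; accelerations (d^2x/dtau^2, d^2y/dtau^2) = (11/64, 7/88)


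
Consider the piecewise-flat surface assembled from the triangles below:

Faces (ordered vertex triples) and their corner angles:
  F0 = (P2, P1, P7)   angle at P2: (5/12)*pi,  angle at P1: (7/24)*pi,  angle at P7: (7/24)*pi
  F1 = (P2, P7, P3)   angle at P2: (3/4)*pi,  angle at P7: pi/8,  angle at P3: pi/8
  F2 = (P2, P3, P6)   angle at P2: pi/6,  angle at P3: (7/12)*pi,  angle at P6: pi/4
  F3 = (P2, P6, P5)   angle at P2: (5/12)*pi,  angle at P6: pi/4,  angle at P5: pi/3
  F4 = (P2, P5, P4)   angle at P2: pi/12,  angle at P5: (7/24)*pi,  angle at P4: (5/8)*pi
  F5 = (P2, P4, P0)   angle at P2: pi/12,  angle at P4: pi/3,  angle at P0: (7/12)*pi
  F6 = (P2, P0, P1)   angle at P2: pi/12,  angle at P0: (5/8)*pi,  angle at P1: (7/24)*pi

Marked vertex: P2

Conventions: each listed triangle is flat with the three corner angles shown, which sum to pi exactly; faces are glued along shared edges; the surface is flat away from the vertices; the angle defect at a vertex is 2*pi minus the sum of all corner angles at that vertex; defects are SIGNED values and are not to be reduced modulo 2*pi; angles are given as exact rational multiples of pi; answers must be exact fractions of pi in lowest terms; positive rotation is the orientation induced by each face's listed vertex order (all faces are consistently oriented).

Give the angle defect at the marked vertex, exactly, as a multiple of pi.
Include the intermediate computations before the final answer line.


Sum of corner angles at P2: 2*pi
defect = 2*pi - 2*pi

Answer: defect(P2) = 0


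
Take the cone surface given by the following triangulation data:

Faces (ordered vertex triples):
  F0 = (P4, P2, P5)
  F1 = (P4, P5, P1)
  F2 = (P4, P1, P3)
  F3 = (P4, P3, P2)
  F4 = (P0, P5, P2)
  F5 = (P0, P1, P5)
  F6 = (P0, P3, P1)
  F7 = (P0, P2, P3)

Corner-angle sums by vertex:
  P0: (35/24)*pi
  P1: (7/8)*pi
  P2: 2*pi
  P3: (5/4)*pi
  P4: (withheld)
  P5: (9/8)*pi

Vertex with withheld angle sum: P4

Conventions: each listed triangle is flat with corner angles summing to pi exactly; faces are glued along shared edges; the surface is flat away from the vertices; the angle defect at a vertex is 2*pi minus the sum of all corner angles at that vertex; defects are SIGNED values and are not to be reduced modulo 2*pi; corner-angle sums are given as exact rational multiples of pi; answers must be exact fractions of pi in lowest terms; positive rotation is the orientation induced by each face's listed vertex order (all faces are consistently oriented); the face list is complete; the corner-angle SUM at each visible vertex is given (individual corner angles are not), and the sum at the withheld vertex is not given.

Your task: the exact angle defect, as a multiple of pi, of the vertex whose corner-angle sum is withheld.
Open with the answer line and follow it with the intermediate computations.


Answer: defect(P4) = (17/24)*pi

V = 6, E = 12, F = 8; chi = V - E + F = 2
Gauss-Bonnet: total defect = 2*pi*chi = 4*pi; visible defects sum to (79/24)*pi


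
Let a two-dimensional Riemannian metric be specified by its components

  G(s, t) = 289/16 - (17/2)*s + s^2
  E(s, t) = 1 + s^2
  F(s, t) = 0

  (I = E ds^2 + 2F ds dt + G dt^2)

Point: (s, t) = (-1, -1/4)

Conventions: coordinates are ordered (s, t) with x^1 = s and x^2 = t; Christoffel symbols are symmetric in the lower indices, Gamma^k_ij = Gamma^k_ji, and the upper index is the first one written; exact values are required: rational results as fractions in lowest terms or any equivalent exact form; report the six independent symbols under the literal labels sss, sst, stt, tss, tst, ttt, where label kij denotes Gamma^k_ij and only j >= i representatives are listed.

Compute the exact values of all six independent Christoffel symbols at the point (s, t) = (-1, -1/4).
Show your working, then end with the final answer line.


E = 2, F = 0, G = 441/16 at the point
E_s = -2, E_t = 0, F_s = 0, F_t = 0, G_s = -21/2, G_t = 0
EG - F^2 = 441/8;  g^inv = (8/441) * [[441/16, 0], [0, 2]]
first-kind symbols [ij,l] = (1/2)(d_i g_jl + d_j g_il - d_l g_ij): [ss,s] = E_s/2 = -1, [ss,t] = F_s - E_t/2 = 0, [st,s] = E_t/2 = 0, [st,t] = G_s/2 = -21/4, [tt,s] = F_t - G_s/2 = 21/4, [tt,t] = G_t/2 = 0
Gamma^s_ij = (G*[ij,s] - F*[ij,t])/(EG - F^2), Gamma^t_ij = (E*[ij,t] - F*[ij,s])/(EG - F^2)

Answer: Gamma_sss = -1/2, Gamma_sst = 0, Gamma_stt = 21/8, Gamma_tss = 0, Gamma_tst = -4/21, Gamma_ttt = 0


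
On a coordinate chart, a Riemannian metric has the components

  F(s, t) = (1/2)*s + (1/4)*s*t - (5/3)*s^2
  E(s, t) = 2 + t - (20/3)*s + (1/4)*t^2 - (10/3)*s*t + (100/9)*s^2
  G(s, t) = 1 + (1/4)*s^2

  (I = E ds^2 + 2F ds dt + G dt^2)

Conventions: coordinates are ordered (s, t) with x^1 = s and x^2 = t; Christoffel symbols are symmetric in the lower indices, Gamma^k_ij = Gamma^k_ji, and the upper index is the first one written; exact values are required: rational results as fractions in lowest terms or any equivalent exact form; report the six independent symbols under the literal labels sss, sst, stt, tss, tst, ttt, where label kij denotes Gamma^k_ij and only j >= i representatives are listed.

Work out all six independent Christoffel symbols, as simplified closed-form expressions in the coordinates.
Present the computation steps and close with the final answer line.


E = 2 + t - (20/3)*s + (1/4)*t^2 - (10/3)*s*t + (100/9)*s^2; F = (1/2)*s + (1/4)*s*t - (5/3)*s^2; G = 1 + (1/4)*s^2
Gamma^k_ij = (1/2) g^{kl} (d_i g_jl + d_j g_il - d_l g_ij), with g^inv = (1/(EG-F^2)) [[G, -F], [-F, E]]
first partials: E_s = -20/3 - (10/3)*t + (200/9)*s, E_t = 1 + (1/2)*t - (10/3)*s, F_s = 1/2 + (1/4)*t - (10/3)*s, F_t = (1/4)*s, G_s = (1/2)*s, G_t = 0
D = EG - F^2 = 2 + t - (20/3)*s + (1/4)*t^2 - (10/3)*s*t + (409/36)*s^2
expanded: Gamma^s_ss = (G E_s - 2F F_s + F E_t)/(2D), Gamma^s_st = (G E_t - F G_s)/(2D), Gamma^s_tt = (2G F_t - G G_s - F G_t)/(2D), Gamma^t_ss = (2E F_s - E E_t - F E_s)/(2D), Gamma^t_st = (E G_s - F E_t)/(2D), Gamma^t_tt = (E G_t - 2F F_t + F G_s)/(2D); substitute and cancel common factors

Answer: Gamma_sss = (400*s - 60*t - 120)/(409*s^2 - 120*s*t - 240*s + 9*t^2 + 36*t + 72), Gamma_sst = (-60*s + 9*t + 18)/(409*s^2 - 120*s*t - 240*s + 9*t^2 + 36*t + 72), Gamma_stt = 0, Gamma_tss = -60*s/(409*s^2 - 120*s*t - 240*s + 9*t^2 + 36*t + 72), Gamma_tst = 9*s/(409*s^2 - 120*s*t - 240*s + 9*t^2 + 36*t + 72), Gamma_ttt = 0


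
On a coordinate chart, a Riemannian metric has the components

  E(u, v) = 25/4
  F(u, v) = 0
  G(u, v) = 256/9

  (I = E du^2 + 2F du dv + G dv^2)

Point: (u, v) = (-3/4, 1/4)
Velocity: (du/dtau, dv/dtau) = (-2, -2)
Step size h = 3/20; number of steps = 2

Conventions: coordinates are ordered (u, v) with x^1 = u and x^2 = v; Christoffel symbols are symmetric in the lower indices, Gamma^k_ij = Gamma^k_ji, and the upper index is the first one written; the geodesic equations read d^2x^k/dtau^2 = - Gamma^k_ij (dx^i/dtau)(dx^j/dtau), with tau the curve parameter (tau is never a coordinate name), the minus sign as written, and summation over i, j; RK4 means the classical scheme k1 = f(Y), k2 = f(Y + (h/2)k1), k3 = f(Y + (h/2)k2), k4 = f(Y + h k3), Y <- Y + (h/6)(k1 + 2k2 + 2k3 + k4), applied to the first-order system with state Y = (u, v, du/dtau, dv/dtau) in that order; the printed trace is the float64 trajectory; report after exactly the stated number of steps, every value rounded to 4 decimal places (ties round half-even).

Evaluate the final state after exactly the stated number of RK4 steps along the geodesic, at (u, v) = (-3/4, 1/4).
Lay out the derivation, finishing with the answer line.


f(Y) = (du/dtau, dv/dtau, -Gamma^u_ij Y'^i Y'^j, -Gamma^v_ij Y'^i Y'^j) with the Gammas evaluated at the stage position; h = 0.150000; intermediate values shown to 6 dp
step 0: u = -0.7500, v = 0.2500, du/dtau = -2.0000, dv/dtau = -2.0000
step 1:
  k1: at (u, v) = (-0.750000, 0.250000), (du/dtau, dv/dtau) = (-2.000000, -2.000000); Gamma_uuu = 0.000000, Gamma_uuv = 0.000000, Gamma_uvv = 0.000000, Gamma_vuu = 0.000000, Gamma_vuv = 0.000000, Gamma_vvv = 0.000000; k1 = (-2.000000, -2.000000, 0.000000, 0.000000)
  k2: at (u, v) = (-0.900000, 0.100000), (du/dtau, dv/dtau) = (-2.000000, -2.000000); Gamma_uuu = 0.000000, Gamma_uuv = 0.000000, Gamma_uvv = 0.000000, Gamma_vuu = 0.000000, Gamma_vuv = 0.000000, Gamma_vvv = 0.000000; k2 = (-2.000000, -2.000000, 0.000000, 0.000000)
  k3: at (u, v) = (-0.900000, 0.100000), (du/dtau, dv/dtau) = (-2.000000, -2.000000); Gamma_uuu = 0.000000, Gamma_uuv = 0.000000, Gamma_uvv = 0.000000, Gamma_vuu = 0.000000, Gamma_vuv = 0.000000, Gamma_vvv = 0.000000; k3 = (-2.000000, -2.000000, 0.000000, 0.000000)
  k4: at (u, v) = (-1.050000, -0.050000), (du/dtau, dv/dtau) = (-2.000000, -2.000000); Gamma_uuu = 0.000000, Gamma_uuv = 0.000000, Gamma_uvv = 0.000000, Gamma_vuu = 0.000000, Gamma_vuv = 0.000000, Gamma_vvv = 0.000000; k4 = (-2.000000, -2.000000, 0.000000, 0.000000)
  Y <- Y + (h/6)(k1 + 2k2 + 2k3 + k4): u = -1.0500, v = -0.0500, du/dtau = -2.0000, dv/dtau = -2.0000
step 2:
  k1: at (u, v) = (-1.050000, -0.050000), (du/dtau, dv/dtau) = (-2.000000, -2.000000); Gamma_uuu = 0.000000, Gamma_uuv = 0.000000, Gamma_uvv = 0.000000, Gamma_vuu = 0.000000, Gamma_vuv = 0.000000, Gamma_vvv = 0.000000; k1 = (-2.000000, -2.000000, 0.000000, 0.000000)
  k2: at (u, v) = (-1.200000, -0.200000), (du/dtau, dv/dtau) = (-2.000000, -2.000000); Gamma_uuu = 0.000000, Gamma_uuv = 0.000000, Gamma_uvv = 0.000000, Gamma_vuu = 0.000000, Gamma_vuv = 0.000000, Gamma_vvv = 0.000000; k2 = (-2.000000, -2.000000, 0.000000, 0.000000)
  k3: at (u, v) = (-1.200000, -0.200000), (du/dtau, dv/dtau) = (-2.000000, -2.000000); Gamma_uuu = 0.000000, Gamma_uuv = 0.000000, Gamma_uvv = 0.000000, Gamma_vuu = 0.000000, Gamma_vuv = 0.000000, Gamma_vvv = 0.000000; k3 = (-2.000000, -2.000000, 0.000000, 0.000000)
  k4: at (u, v) = (-1.350000, -0.350000), (du/dtau, dv/dtau) = (-2.000000, -2.000000); Gamma_uuu = 0.000000, Gamma_uuv = 0.000000, Gamma_uvv = 0.000000, Gamma_vuu = 0.000000, Gamma_vuv = 0.000000, Gamma_vvv = 0.000000; k4 = (-2.000000, -2.000000, 0.000000, 0.000000)
  Y <- Y + (h/6)(k1 + 2k2 + 2k3 + k4): u = -1.3500, v = -0.3500, du/dtau = -2.0000, dv/dtau = -2.0000

Answer: u = -1.3500, v = -0.3500, du/dtau = -2.0000, dv/dtau = -2.0000


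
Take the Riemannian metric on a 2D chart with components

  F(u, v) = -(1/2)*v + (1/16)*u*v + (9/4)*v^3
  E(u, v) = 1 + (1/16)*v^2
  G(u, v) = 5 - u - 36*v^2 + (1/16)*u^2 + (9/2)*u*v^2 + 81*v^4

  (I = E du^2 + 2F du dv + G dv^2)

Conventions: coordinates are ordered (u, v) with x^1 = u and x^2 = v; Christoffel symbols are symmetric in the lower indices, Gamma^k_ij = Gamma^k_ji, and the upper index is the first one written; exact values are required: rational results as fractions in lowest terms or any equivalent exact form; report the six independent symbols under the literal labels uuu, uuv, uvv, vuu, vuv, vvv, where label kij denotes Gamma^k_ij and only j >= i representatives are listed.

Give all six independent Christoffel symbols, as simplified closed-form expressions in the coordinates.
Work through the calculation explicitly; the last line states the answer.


E = 1 + (1/16)*v^2; F = -(1/2)*v + (1/16)*u*v + (9/4)*v^3; G = 5 - u - 36*v^2 + (1/16)*u^2 + (9/2)*u*v^2 + 81*v^4
Gamma^k_ij = (1/2) g^{kl} (d_i g_jl + d_j g_il - d_l g_ij), with g^inv = (1/(EG-F^2)) [[G, -F], [-F, E]]
first partials: E_u = 0, E_v = (1/8)*v, F_u = (1/16)*v, F_v = -1/2 + (1/16)*u + (27/4)*v^2, G_u = -1 + (1/8)*u + (9/2)*v^2, G_v = -72*v + 9*u*v + 324*v^3
D = EG - F^2 = 5 - u - (575/16)*v^2 + (1/16)*u^2 + (9/2)*u*v^2 + 81*v^4
expanded: Gamma^u_uu = (G E_u - 2F F_u + F E_v)/(2D), Gamma^u_uv = (G E_v - F G_u)/(2D), Gamma^u_vv = (2G F_v - G G_u - F G_v)/(2D), Gamma^v_uu = (2E F_u - E E_v - F E_u)/(2D), Gamma^v_uv = (E G_u - F E_v)/(2D), Gamma^v_vv = (E G_v - 2F F_v + F G_u)/(2D); substitute and cancel common factors

Answer: Gamma_uuu = 0, Gamma_uuv = v/(u^2 + 72*u*v^2 - 16*u + 1296*v^4 - 575*v^2 + 80), Gamma_uvv = 72*v^2/(u^2 + 72*u*v^2 - 16*u + 1296*v^4 - 575*v^2 + 80), Gamma_vuu = 0, Gamma_vuv = (u + 36*v^2 - 8)/(u^2 + 72*u*v^2 - 16*u + 1296*v^4 - 575*v^2 + 80), Gamma_vvv = (72*u*v + 2592*v^3 - 576*v)/(u^2 + 72*u*v^2 - 16*u + 1296*v^4 - 575*v^2 + 80)


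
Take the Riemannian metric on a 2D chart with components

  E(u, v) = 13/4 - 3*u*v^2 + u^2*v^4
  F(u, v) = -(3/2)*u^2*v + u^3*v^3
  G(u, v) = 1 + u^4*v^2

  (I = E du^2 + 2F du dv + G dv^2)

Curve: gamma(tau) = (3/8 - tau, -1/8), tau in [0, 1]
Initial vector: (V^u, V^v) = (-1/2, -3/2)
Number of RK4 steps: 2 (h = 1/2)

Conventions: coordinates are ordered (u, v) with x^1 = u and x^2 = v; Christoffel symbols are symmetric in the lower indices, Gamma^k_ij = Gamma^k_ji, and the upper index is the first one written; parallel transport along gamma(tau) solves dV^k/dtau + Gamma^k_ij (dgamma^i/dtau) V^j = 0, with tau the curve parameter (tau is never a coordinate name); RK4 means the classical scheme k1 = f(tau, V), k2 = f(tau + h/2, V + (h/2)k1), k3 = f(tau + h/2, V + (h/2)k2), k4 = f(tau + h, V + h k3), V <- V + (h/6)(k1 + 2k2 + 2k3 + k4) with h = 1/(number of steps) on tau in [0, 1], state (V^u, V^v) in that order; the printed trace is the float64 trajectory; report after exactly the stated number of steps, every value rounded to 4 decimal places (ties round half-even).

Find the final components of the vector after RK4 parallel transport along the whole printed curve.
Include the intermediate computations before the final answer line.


gamma'(tau) = (-1, 0); f(tau, V)^k = -Gamma^k_ij(gamma(tau)) gamma'^i(tau) V^j; h = 1/2; intermediate values shown to 6 dp
curve data and Christoffel symbols at the stage parameters:
  tau = 0.000000: gamma = (0.375000, -0.125000), gamma' = (-1.000000, 0.000000); Gamma_uuu = -0.007222, Gamma_uuv = 0.043330, Gamma_uvv = -0.064995, Gamma_vuu = -0.000085, Gamma_vuv = 0.000510, Gamma_vvv = -0.000765
  tau = 0.250000: gamma = (0.125000, -0.125000), gamma' = (-1.000000, 0.000000); Gamma_uuu = -0.007215, Gamma_uuv = 0.014430, Gamma_uvv = -0.007215, Gamma_vuu = -0.000009, Gamma_vuv = 0.000019, Gamma_vvv = -0.000009
  tau = 0.500000: gamma = (-0.125000, -0.125000), gamma' = (-1.000000, 0.000000); Gamma_uuu = -0.007208, Gamma_uuv = -0.014416, Gamma_uvv = -0.007208, Gamma_vuu = -0.000009, Gamma_vuv = -0.000019, Gamma_vvv = -0.000009
  tau = 0.750000: gamma = (-0.375000, -0.125000), gamma' = (-1.000000, 0.000000); Gamma_uuu = -0.007200, Gamma_uuv = -0.043200, Gamma_uvv = -0.064800, Gamma_vuu = -0.000084, Gamma_vuv = -0.000504, Gamma_vvv = -0.000756
  tau = 1.000000: gamma = (-0.625000, -0.125000), gamma' = (-1.000000, 0.000000); Gamma_uuu = -0.007188, Gamma_uuv = -0.071882, Gamma_uvv = -0.179705, Gamma_vuu = -0.000232, Gamma_vuv = -0.002325, Gamma_vvv = -0.005812
step 0: V^u = -0.5000, V^v = -1.5000
step 1: k1 = (-0.061384, -0.000722), k2 = (-0.017930, -0.000023), k3 = (-0.018006, -0.000023), k4 = (0.025293, 0.000033); V <- V + (h/6)(k1 + 2k2 + 2k3 + k4): V^u = -0.5090, V^v = -1.5001
step 2: k1 = (0.025293, 0.000033), k2 = (0.068422, 0.000799), k3 = (0.068336, 0.000798), k4 = (0.111212, 0.003597); V <- V + (h/6)(k1 + 2k2 + 2k3 + k4): V^u = -0.4748, V^v = -1.4995

Answer: V^u = -0.4748, V^v = -1.4995


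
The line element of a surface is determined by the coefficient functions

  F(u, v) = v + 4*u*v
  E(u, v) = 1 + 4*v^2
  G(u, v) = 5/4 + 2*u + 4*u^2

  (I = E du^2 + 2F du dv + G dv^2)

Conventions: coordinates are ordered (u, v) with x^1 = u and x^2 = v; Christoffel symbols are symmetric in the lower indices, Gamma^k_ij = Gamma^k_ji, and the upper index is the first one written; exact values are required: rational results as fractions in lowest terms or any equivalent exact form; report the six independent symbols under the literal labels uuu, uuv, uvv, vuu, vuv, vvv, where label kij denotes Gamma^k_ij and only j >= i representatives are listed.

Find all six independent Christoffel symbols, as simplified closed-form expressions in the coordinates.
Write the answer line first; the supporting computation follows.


Answer: Gamma_uuu = 0, Gamma_uuv = 16*v/(16*u^2 + 8*u + 16*v^2 + 5), Gamma_uvv = 0, Gamma_vuu = 0, Gamma_vuv = (16*u + 4)/(16*u^2 + 8*u + 16*v^2 + 5), Gamma_vvv = 0

E = 1 + 4*v^2; F = v + 4*u*v; G = 5/4 + 2*u + 4*u^2
Gamma^k_ij = (1/2) g^{kl} (d_i g_jl + d_j g_il - d_l g_ij), with g^inv = (1/(EG-F^2)) [[G, -F], [-F, E]]
first partials: E_u = 0, E_v = 8*v, F_u = 4*v, F_v = 1 + 4*u, G_u = 2 + 8*u, G_v = 0
D = EG - F^2 = 5/4 + 2*u + 4*v^2 + 4*u^2
expanded: Gamma^u_uu = (G E_u - 2F F_u + F E_v)/(2D), Gamma^u_uv = (G E_v - F G_u)/(2D), Gamma^u_vv = (2G F_v - G G_u - F G_v)/(2D), Gamma^v_uu = (2E F_u - E E_v - F E_u)/(2D), Gamma^v_uv = (E G_u - F E_v)/(2D), Gamma^v_vv = (E G_v - 2F F_v + F G_u)/(2D); substitute and cancel common factors
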